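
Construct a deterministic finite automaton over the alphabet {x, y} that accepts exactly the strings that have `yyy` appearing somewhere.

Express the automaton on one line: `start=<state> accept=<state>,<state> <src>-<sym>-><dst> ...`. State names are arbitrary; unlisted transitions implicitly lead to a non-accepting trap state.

start=A accept=D A-x->A A-y->B B-x->A B-y->C C-x->A C-y->D D-x->D D-y->D

Track how much of `yyy` has been matched so far: state A is no progress, D is the absorbing accept state reached once `yyy` has occurred. Intermediate states record partial matches; on a mismatch, fall back to the longest reusable overlap.
       x  y 
>  A   A  B 
   B   A  C 
   C   A  D 
 * D   D  D 
(> = start, * = accepting)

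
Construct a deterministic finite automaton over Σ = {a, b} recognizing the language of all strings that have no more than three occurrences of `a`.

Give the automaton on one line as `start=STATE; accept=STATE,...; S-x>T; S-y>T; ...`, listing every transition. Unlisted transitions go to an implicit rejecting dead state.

Count `a`s, saturating at 4: states q0 through q3 mean 0 through 3 `a`s seen; q4 means more than 3. Each `a` increments (capped at q4); other symbols loop. Accept from {q0, q1, q2, q3}.
5 states suffice.
        a   b  
>* q0   q1  q0 
 * q1   q2  q1 
 * q2   q3  q2 
 * q3   q4  q3 
   q4   q4  q4 
(> = start, * = accepting)

start=q0; accept=q0,q1,q2,q3; q0-a>q1; q0-b>q0; q1-a>q2; q1-b>q1; q2-a>q3; q2-b>q2; q3-a>q4; q3-b>q3; q4-a>q4; q4-b>q4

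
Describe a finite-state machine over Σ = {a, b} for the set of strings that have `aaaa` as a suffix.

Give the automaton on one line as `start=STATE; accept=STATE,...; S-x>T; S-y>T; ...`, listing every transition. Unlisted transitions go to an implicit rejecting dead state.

Remember how much of `aaaa` the current input suffix matches. State q0 means no match yet; q1 means the last symbol is `a`; q2 means the last 2 symbols are `aa`; q3 means the last 3 symbols are `aaa`; q4 means the last 4 symbols are `aaaa`. Only q4 accepts. On a mismatch, fall back to the longest proper suffix that is still a prefix of `aaaa`.
With 5 states:
        a   b  
>  q0   q1  q0 
   q1   q2  q0 
   q2   q3  q0 
   q3   q4  q0 
 * q4   q4  q0 
(> = start, * = accepting)

start=q0; accept=q4; q0-a>q1; q0-b>q0; q1-a>q2; q1-b>q0; q2-a>q3; q2-b>q0; q3-a>q4; q3-b>q0; q4-a>q4; q4-b>q0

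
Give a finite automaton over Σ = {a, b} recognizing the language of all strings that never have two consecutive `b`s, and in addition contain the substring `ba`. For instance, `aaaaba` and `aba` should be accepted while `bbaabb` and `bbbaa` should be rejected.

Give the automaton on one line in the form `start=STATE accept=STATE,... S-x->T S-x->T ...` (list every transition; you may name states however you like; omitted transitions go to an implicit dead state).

Run two small machines in parallel and take their product. The first has 3 states tracking partial matches of the forbidden pattern `bb`; the second has 3 states tracking whether and how much of `ba` has been seen. A product state is a pair (one from each), accepting exactly when both do.
        a   b  
>  q0   q0  q1 
   q1   q2  q3 
 * q2   q2  q4 
   q3   q5  q3 
 * q4   q2  q5 
   q5   q5  q5 
(> = start, * = accepting)

start=q0 accept=q2,q4 q0-a->q0 q0-b->q1 q1-a->q2 q1-b->q3 q2-a->q2 q2-b->q4 q3-a->q5 q3-b->q3 q4-a->q2 q4-b->q5 q5-a->q5 q5-b->q5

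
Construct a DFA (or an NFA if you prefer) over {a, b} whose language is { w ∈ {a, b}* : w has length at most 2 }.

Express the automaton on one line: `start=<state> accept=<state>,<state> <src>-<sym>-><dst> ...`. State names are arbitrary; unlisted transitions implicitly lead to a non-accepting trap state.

start=q0 accept=q0,q1,q2 q0-a->q1 q0-b->q1 q1-a->q2 q1-b->q2 q2-a->q3 q2-b->q3 q3-a->q3 q3-b->q3

We only need to distinguish lengths 0, 1, …, 2, and '>2'. Chain q0 → q1 → q2 → q3 on every symbol, with q3 looping. Accepting states: {q0, q1, q2}.
        a   b  
>* q0   q1  q1 
 * q1   q2  q2 
 * q2   q3  q3 
   q3   q3  q3 
(> = start, * = accepting)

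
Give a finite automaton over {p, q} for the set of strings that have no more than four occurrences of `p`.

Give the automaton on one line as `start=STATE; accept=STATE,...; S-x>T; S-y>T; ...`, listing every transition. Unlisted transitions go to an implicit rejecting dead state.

start=A; accept=A,B,C,D,E; A-p>B; A-q>A; B-p>C; B-q>B; C-p>D; C-q>C; D-p>E; D-q>D; E-p>F; E-q>E; F-p>F; F-q>F

Only the number of `p`s matters, and only up to 5. Make a chain A → B → C → D → E → F advanced by each `p` (with F absorbing); every other symbol self-loops. The accepting set is {A, B, C, D, E}.
6 states suffice.
       p  q 
>* A   B  A 
 * B   C  B 
 * C   D  C 
 * D   E  D 
 * E   F  E 
   F   F  F 
(> = start, * = accepting)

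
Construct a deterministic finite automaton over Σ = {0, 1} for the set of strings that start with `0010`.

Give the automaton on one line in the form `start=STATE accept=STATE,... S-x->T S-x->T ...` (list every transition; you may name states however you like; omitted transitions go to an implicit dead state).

start=q0 accept=q4 q0-0->q1 q0-1->q5 q1-0->q2 q1-1->q5 q2-0->q5 q2-1->q3 q3-0->q4 q3-1->q5 q4-0->q4 q4-1->q4 q5-0->q5 q5-1->q5

Check the first 4 symbols one by one: q0 through q3 record how many have matched `0010` so far; any wrong symbol goes to the dead state q5. After all 4 match we enter the accepting sink q4.
With 6 states:
        0   1  
>  q0   q1  q5 
   q1   q2  q5 
   q2   q5  q3 
   q3   q4  q5 
 * q4   q4  q4 
   q5   q5  q5 
(> = start, * = accepting)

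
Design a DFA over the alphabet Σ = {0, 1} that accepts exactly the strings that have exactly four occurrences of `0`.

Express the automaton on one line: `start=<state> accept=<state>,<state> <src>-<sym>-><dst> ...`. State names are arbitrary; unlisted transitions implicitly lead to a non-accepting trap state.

start=A accept=E A-0->B A-1->A B-0->C B-1->B C-0->D C-1->C D-0->E D-1->D E-0->F E-1->E F-0->F F-1->F

Count `0`s, saturating at 5: states A through E mean 0 through 4 `0`s seen; F means more than 4. Each `0` increments (capped at F); other symbols loop. Accept from {E}.
       0  1 
>  A   B  A 
   B   C  B 
   C   D  C 
   D   E  D 
 * E   F  E 
   F   F  F 
(> = start, * = accepting)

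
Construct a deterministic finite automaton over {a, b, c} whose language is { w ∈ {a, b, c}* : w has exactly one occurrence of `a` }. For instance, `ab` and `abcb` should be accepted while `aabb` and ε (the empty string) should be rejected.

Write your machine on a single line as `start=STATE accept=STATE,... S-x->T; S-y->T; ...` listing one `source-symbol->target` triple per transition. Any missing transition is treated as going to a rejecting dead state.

start=q0; accept=q1; q0-a->q1; q0-b->q0; q0-c->q0; q1-a->q2; q1-b->q1; q1-c->q1; q2-a->q2; q2-b->q2; q2-c->q2

Only the number of `a`s matters, and only up to 2. Make a chain q0 → q1 → q2 advanced by each `a` (with q2 absorbing); every other symbol self-loops. The accepting set is {q1}.
        a   b   c  
>  q0   q1  q0  q0 
 * q1   q2  q1  q1 
   q2   q2  q2  q2 
(> = start, * = accepting)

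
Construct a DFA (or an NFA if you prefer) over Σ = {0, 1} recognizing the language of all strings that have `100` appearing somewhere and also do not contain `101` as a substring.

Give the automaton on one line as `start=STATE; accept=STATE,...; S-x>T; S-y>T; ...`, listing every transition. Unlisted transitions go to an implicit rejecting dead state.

start=q0; accept=q3,q5,q6; q0-0>q0; q0-1>q1; q1-0>q2; q1-1>q1; q2-0>q3; q2-1>q4; q3-0>q3; q3-1>q5; q4-0>q4; q4-1>q4; q5-0>q6; q5-1>q5; q6-0>q3; q6-1>q4

Build one automaton per condition and run them in lockstep. The first has 4 states tracking whether and how much of `100` has been seen; the second has 4 states tracking partial matches of the forbidden pattern `101`. A product state is a pair (one from each), accepting exactly when both do. Equivalent product states are then merged.
        0   1  
>  q0   q0  q1 
   q1   q2  q1 
   q2   q3  q4 
 * q3   q3  q5 
   q4   q4  q4 
 * q5   q6  q5 
 * q6   q3  q4 
(> = start, * = accepting)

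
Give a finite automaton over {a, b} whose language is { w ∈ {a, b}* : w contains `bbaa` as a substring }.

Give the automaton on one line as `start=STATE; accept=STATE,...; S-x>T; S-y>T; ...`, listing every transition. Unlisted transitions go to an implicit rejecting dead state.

start=s0; accept=s4; s0-a>s0; s0-b>s1; s1-a>s0; s1-b>s2; s2-a>s3; s2-b>s2; s3-a>s4; s3-b>s1; s4-a>s4; s4-b>s4

Track how much of `bbaa` has been matched so far: state s0 is no progress, s4 is the absorbing accept state reached once `bbaa` has occurred. Intermediate states record partial matches; on a mismatch, fall back to the longest reusable overlap.
With 5 states:
        a   b  
>  s0   s0  s1 
   s1   s0  s2 
   s2   s3  s2 
   s3   s4  s1 
 * s4   s4  s4 
(> = start, * = accepting)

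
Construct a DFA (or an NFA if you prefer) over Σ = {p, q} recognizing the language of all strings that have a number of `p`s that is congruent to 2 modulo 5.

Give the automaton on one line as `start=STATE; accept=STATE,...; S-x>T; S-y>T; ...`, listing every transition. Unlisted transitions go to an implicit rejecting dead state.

start=S0; accept=S2; S0-p>S1; S0-q>S0; S1-p>S2; S1-q>S1; S2-p>S3; S2-q>S2; S3-p>S4; S3-q>S3; S4-p>S0; S4-q>S4

Keep the running count of `p`s modulo 5: each `p` advances along the cycle S0 → S1 → S2 → S3 → S4 → S0 while other symbols loop. Accept at S2.
With 5 states:
        p   q  
>  S0   S1  S0 
   S1   S2  S1 
 * S2   S3  S2 
   S3   S4  S3 
   S4   S0  S4 
(> = start, * = accepting)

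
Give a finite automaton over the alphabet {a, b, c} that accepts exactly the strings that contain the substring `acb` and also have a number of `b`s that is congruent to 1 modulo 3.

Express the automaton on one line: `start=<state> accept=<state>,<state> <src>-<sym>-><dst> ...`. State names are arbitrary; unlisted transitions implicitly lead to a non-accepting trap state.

start=q0 accept=q6 q0-a->q1 q0-b->q2 q0-c->q0 q1-a->q1 q1-b->q2 q1-c->q3 q2-a->q4 q2-b->q5 q2-c->q2 q3-a->q1 q3-b->q6 q3-c->q0 q4-a->q4 q4-b->q5 q4-c->q7 q5-a->q8 q5-b->q0 q5-c->q5 q6-a->q6 q6-b->q9 q6-c->q6 q7-a->q4 q7-b->q9 q7-c->q2 q8-a->q8 q8-b->q0 q8-c->q10 q9-a->q9 q9-b->q11 q9-c->q9 q10-a->q8 q10-b->q11 q10-c->q5 q11-a->q11 q11-b->q6 q11-c->q11

Handle the two conditions separately and then intersect. The first has 4 states tracking whether and how much of `acb` has been seen; the second has 3 states tracking the count of `b`s modulo 3. A product state is a pair (one from each), accepting exactly when both do.
          a    b    c  
>  q0     q1   q2   q0 
   q1     q1   q2   q3 
   q2     q4   q5   q2 
   q3     q1   q6   q0 
   q4     q4   q5   q7 
   q5     q8   q0   q5 
 * q6     q6   q9   q6 
   q7     q4   q9   q2 
   q8     q8   q0  q10 
   q9     q9  q11   q9 
   q10    q8  q11   q5 
   q11   q11   q6  q11 
(> = start, * = accepting)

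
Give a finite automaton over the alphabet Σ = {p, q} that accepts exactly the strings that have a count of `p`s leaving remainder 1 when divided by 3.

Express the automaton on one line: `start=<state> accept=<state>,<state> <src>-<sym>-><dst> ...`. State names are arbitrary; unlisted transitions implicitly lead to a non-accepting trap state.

The only thing that matters is how many `p`s have appeared, reduced mod 3. Use one state per residue: A for 0, …, C for 2. Reading `p` moves to the next residue; anything else stays put. B is accepting.
A 3-state machine:
       p  q 
>  A   B  A 
 * B   C  B 
   C   A  C 
(> = start, * = accepting)

start=A accept=B A-p->B A-q->A B-p->C B-q->B C-p->A C-q->C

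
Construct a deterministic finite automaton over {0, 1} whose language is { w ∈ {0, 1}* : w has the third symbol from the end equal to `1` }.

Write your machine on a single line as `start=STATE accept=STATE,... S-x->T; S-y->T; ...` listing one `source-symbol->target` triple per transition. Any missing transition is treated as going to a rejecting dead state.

A DFA must remember the last 3 symbols (since which symbol is third-to-last isn't known until the input ends). Use one state per possible window of the last ≤3 symbols; accept from those whose window starts with `1`.
A 15-state machine:
          0    1  
>  S0     S1   S2 
   S1     S3   S4 
   S2     S5   S6 
   S3     S7   S8 
   S4     S9  S10 
   S5    S11  S12 
   S6    S13  S14 
   S7     S7   S8 
   S8     S9  S10 
   S9    S11  S12 
   S10   S13  S14 
 * S11    S7   S8 
 * S12    S9  S10 
 * S13   S11  S12 
 * S14   S13  S14 
(> = start, * = accepting)

start=S0; accept=S11,S12,S13,S14; S0-0->S1; S0-1->S2; S1-0->S3; S1-1->S4; S2-0->S5; S2-1->S6; S3-0->S7; S3-1->S8; S4-0->S9; S4-1->S10; S5-0->S11; S5-1->S12; S6-0->S13; S6-1->S14; S7-0->S7; S7-1->S8; S8-0->S9; S8-1->S10; S9-0->S11; S9-1->S12; S10-0->S13; S10-1->S14; S11-0->S7; S11-1->S8; S12-0->S9; S12-1->S10; S13-0->S11; S13-1->S12; S14-0->S13; S14-1->S14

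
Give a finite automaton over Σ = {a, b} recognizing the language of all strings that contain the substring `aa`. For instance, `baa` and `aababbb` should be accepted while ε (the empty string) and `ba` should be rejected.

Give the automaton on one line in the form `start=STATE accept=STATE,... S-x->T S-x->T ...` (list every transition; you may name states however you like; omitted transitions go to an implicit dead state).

Track how much of `aa` has been matched so far: state s0 is no progress, s2 is the absorbing accept state reached once `aa` has occurred. Intermediate states record partial matches; on a mismatch, fall back to the longest reusable overlap.
With 3 states:
        a   b  
>  s0   s1  s0 
   s1   s2  s0 
 * s2   s2  s2 
(> = start, * = accepting)

start=s0 accept=s2 s0-a->s1 s0-b->s0 s1-a->s2 s1-b->s0 s2-a->s2 s2-b->s2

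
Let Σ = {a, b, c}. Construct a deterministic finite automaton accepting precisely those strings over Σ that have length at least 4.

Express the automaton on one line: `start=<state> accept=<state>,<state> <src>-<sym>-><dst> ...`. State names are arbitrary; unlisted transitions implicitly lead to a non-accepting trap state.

start=q0 accept=q4,q5 q0-a->q1 q0-b->q1 q0-c->q1 q1-a->q2 q1-b->q2 q1-c->q2 q2-a->q3 q2-b->q3 q2-c->q3 q3-a->q4 q3-b->q4 q3-c->q4 q4-a->q5 q4-b->q5 q4-c->q5 q5-a->q5 q5-b->q5 q5-c->q5

Count input length up to 5: every symbol moves from q0 toward q5, which means 'more than 4' and absorbs. Accept from {q4, q5}.
A 6-state machine:
        a   b   c  
>  q0   q1  q1  q1 
   q1   q2  q2  q2 
   q2   q3  q3  q3 
   q3   q4  q4  q4 
 * q4   q5  q5  q5 
 * q5   q5  q5  q5 
(> = start, * = accepting)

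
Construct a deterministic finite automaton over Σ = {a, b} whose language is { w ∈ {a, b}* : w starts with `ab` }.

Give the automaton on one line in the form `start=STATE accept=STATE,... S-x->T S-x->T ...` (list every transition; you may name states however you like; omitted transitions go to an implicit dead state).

Check the first 2 symbols one by one: S0 through S1 record how many have matched `ab` so far; any wrong symbol goes to the dead state S3. After all 2 match we enter the accepting sink S2.
With 4 states:
        a   b  
>  S0   S1  S3 
   S1   S3  S2 
 * S2   S2  S2 
   S3   S3  S3 
(> = start, * = accepting)

start=S0 accept=S2 S0-a->S1 S0-b->S3 S1-a->S3 S1-b->S2 S2-a->S2 S2-b->S2 S3-a->S3 S3-b->S3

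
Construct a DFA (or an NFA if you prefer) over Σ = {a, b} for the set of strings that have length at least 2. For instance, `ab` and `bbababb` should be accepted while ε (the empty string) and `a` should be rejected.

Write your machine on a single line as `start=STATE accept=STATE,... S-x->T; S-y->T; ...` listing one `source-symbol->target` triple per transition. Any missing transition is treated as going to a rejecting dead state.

Count input length up to 3: every symbol moves from S0 toward S3, which means 'more than 2' and absorbs. Accept from {S2, S3}.
A 4-state machine:
        a   b  
>  S0   S1  S1 
   S1   S2  S2 
 * S2   S3  S3 
 * S3   S3  S3 
(> = start, * = accepting)

start=S0; accept=S2,S3; S0-a->S1; S0-b->S1; S1-a->S2; S1-b->S2; S2-a->S3; S2-b->S3; S3-a->S3; S3-b->S3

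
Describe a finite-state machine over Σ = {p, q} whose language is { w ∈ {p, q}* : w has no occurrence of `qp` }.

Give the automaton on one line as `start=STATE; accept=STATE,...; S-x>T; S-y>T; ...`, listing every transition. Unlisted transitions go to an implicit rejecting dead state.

start=S0; accept=S0,S1; S0-p>S0; S0-q>S1; S1-p>S2; S1-q>S1; S2-p>S2; S2-q>S2

This is the complement of 'contains `qp`'. Use the same substring-matching states — S0 through S2 holding how much of `qp` has just been matched — but flip the accepting set: everything except the trap S2 accepts.
With 3 states:
        p   q  
>* S0   S0  S1 
 * S1   S2  S1 
   S2   S2  S2 
(> = start, * = accepting)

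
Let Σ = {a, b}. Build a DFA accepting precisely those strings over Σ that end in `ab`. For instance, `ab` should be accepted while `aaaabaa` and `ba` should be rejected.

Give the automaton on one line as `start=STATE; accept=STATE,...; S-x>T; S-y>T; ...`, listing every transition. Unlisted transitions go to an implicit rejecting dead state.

start=q0; accept=q2; q0-a>q1; q0-b>q0; q1-a>q1; q1-b>q2; q2-a>q1; q2-b>q0

Let each state record the length of the longest suffix of the input read so far that is also a prefix of `ab`. q1 means the last symbol is `a`; q2 means the last 2 symbols are `ab`. Accept only at q2, where the string currently ends in `ab`.
A 3-state machine:
        a   b  
>  q0   q1  q0 
   q1   q1  q2 
 * q2   q1  q0 
(> = start, * = accepting)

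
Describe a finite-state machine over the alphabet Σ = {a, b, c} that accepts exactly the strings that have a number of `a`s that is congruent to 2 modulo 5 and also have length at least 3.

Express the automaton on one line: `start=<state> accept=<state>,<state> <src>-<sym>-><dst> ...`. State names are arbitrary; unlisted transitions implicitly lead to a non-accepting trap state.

Handle the two conditions separately and then intersect. One (5 states) tracks the count of `a`s modulo 5; the other (5 states) tracks the input length, saturating at 4. Each combined state is a pair, one component from each; accept when both components accept. Minimizing collapses redundant product states.
8 states suffice.
        a   b   c  
>  s0   s1  s2  s2 
   s1   s3  s4  s4 
   s2   s4  s2  s2 
   s3   s5  s6  s6 
   s4   s6  s4  s4 
   s5   s7  s5  s5 
 * s6   s5  s6  s6 
   s7   s2  s7  s7 
(> = start, * = accepting)

start=s0 accept=s6 s0-a->s1 s0-b->s2 s0-c->s2 s1-a->s3 s1-b->s4 s1-c->s4 s2-a->s4 s2-b->s2 s2-c->s2 s3-a->s5 s3-b->s6 s3-c->s6 s4-a->s6 s4-b->s4 s4-c->s4 s5-a->s7 s5-b->s5 s5-c->s5 s6-a->s5 s6-b->s6 s6-c->s6 s7-a->s2 s7-b->s7 s7-c->s7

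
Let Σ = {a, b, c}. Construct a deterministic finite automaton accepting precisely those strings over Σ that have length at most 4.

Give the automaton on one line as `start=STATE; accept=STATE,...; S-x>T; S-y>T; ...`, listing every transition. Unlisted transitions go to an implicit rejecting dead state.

We only need to distinguish lengths 0, 1, …, 4, and '>4'. Chain s0 → s1 → s2 → s3 → s4 → s5 on every symbol, with s5 looping. Accepting states: {s0, s1, s2, s3, s4}.
With 6 states:
        a   b   c  
>* s0   s1  s1  s1 
 * s1   s2  s2  s2 
 * s2   s3  s3  s3 
 * s3   s4  s4  s4 
 * s4   s5  s5  s5 
   s5   s5  s5  s5 
(> = start, * = accepting)

start=s0; accept=s0,s1,s2,s3,s4; s0-a>s1; s0-b>s1; s0-c>s1; s1-a>s2; s1-b>s2; s1-c>s2; s2-a>s3; s2-b>s3; s2-c>s3; s3-a>s4; s3-b>s4; s3-c>s4; s4-a>s5; s4-b>s5; s4-c>s5; s5-a>s5; s5-b>s5; s5-c>s5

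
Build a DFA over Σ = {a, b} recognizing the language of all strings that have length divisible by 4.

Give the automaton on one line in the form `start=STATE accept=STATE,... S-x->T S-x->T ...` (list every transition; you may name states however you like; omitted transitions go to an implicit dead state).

start=q0 accept=q0 q0-a->q1 q0-b->q1 q1-a->q2 q1-b->q2 q2-a->q3 q2-b->q3 q3-a->q0 q3-b->q0

Only the length mod 4 matters, so use a 4-cycle: from any state, every input symbol moves to the next state, wrapping q3 back to q0. Mark q0 accepting.
With 4 states:
        a   b  
>* q0   q1  q1 
   q1   q2  q2 
   q2   q3  q3 
   q3   q0  q0 
(> = start, * = accepting)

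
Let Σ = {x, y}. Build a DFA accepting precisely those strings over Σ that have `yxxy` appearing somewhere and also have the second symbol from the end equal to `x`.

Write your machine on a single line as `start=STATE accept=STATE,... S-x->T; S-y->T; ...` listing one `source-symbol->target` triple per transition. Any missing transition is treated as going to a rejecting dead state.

start=q0; accept=q4,q7; q0-x->q0; q0-y->q1; q1-x->q2; q1-y->q1; q2-x->q3; q2-y->q1; q3-x->q0; q3-y->q4; q4-x->q5; q4-y->q6; q5-x->q7; q5-y->q4; q6-x->q5; q6-y->q6; q7-x->q7; q7-y->q4

Build one automaton per condition and run them in lockstep. One (5 states) tracks whether and how much of `yxxy` has been seen; the other (7 states) tracks the last 2 symbols read. Each combined state is a pair, one component from each; accept when both components accept. After merging equivalent states the machine shrinks.
An 8-state machine:
        x   y  
>  q0   q0  q1 
   q1   q2  q1 
   q2   q3  q1 
   q3   q0  q4 
 * q4   q5  q6 
   q5   q7  q4 
   q6   q5  q6 
 * q7   q7  q4 
(> = start, * = accepting)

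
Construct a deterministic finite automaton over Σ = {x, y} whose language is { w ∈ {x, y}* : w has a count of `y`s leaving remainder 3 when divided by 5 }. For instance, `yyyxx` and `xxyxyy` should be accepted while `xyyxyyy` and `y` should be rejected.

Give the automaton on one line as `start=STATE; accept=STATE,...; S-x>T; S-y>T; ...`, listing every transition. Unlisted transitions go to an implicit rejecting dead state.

Keep the running count of `y`s modulo 5: each `y` advances along the cycle s0 → s1 → s2 → s3 → s4 → s0 while other symbols loop. Accept at s3.
With 5 states:
        x   y  
>  s0   s0  s1 
   s1   s1  s2 
   s2   s2  s3 
 * s3   s3  s4 
   s4   s4  s0 
(> = start, * = accepting)

start=s0; accept=s3; s0-x>s0; s0-y>s1; s1-x>s1; s1-y>s2; s2-x>s2; s2-y>s3; s3-x>s3; s3-y>s4; s4-x>s4; s4-y>s0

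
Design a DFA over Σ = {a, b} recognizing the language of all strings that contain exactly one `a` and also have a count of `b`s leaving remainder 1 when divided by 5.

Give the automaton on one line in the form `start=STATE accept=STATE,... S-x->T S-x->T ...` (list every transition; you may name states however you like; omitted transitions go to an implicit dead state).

Run two small machines in parallel and take their product. One (3 states) tracks the count of `a`s, saturating at 2; the other (5 states) tracks the count of `b`s modulo 5. Each combined state is a pair, one component from each; accept when both components accept. After merging equivalent states the machine shrinks.
11 states suffice.
          a    b  
>  q0     q1   q2 
   q1     q3   q4 
   q2     q4   q5 
   q3     q3   q3 
 * q4     q3   q6 
   q5     q6   q7 
   q6     q3   q8 
   q7     q8   q9 
   q8     q3  q10 
   q9    q10   q0 
   q10    q3   q1 
(> = start, * = accepting)

start=q0 accept=q4 q0-a->q1 q0-b->q2 q1-a->q3 q1-b->q4 q2-a->q4 q2-b->q5 q3-a->q3 q3-b->q3 q4-a->q3 q4-b->q6 q5-a->q6 q5-b->q7 q6-a->q3 q6-b->q8 q7-a->q8 q7-b->q9 q8-a->q3 q8-b->q10 q9-a->q10 q9-b->q0 q10-a->q3 q10-b->q1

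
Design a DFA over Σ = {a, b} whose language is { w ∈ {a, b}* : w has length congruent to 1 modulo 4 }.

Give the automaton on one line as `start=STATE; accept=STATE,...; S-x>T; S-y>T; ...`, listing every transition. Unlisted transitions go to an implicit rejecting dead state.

Only the length mod 4 matters, so use a 4-cycle: from any state, every input symbol moves to the next state, wrapping S3 back to S0. Mark S1 accepting.
4 states suffice.
        a   b  
>  S0   S1  S1 
 * S1   S2  S2 
   S2   S3  S3 
   S3   S0  S0 
(> = start, * = accepting)

start=S0; accept=S1; S0-a>S1; S0-b>S1; S1-a>S2; S1-b>S2; S2-a>S3; S2-b>S3; S3-a>S0; S3-b>S0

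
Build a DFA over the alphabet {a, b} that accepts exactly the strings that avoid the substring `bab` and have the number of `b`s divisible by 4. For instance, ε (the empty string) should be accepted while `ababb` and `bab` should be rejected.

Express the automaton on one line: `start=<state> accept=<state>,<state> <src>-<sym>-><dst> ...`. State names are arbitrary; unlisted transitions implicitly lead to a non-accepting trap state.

start=q0 accept=q0,q11,q14 q0-a->q0 q0-b->q1 q1-a->q2 q1-b->q3 q2-a->q4 q2-b->q5 q3-a->q6 q3-b->q7 q4-a->q4 q4-b->q3 q5-a->q5 q5-b->q8 q6-a->q9 q6-b->q8 q7-a->q10 q7-b->q11 q8-a->q8 q8-b->q12 q9-a->q9 q9-b->q7 q10-a->q13 q10-b->q12 q11-a->q14 q11-b->q1 q12-a->q12 q12-b->q15 q13-a->q13 q13-b->q11 q14-a->q0 q14-b->q15 q15-a->q15 q15-b->q5

Build one automaton per condition and run them in lockstep. The first has 4 states tracking partial matches of the forbidden pattern `bab`; the second has 4 states tracking the count of `b`s modulo 4. A product state is a pair (one from each), accepting exactly when both do.
A 16-state machine:
          a    b  
>* q0     q0   q1 
   q1     q2   q3 
   q2     q4   q5 
   q3     q6   q7 
   q4     q4   q3 
   q5     q5   q8 
   q6     q9   q8 
   q7    q10  q11 
   q8     q8  q12 
   q9     q9   q7 
   q10   q13  q12 
 * q11   q14   q1 
   q12   q12  q15 
   q13   q13  q11 
 * q14    q0  q15 
   q15   q15   q5 
(> = start, * = accepting)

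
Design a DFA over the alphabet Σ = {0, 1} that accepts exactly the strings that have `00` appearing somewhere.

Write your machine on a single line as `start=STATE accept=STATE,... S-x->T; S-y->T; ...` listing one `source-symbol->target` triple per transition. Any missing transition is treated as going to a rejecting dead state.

start=s0; accept=s2; s0-0->s1; s0-1->s0; s1-0->s2; s1-1->s0; s2-0->s2; s2-1->s2

States s0..s1 record the length of the longest prefix of `00` that matches the current input suffix. Reaching s2 means `00` has been seen, and we stay there forever. Accept from s2.
With 3 states:
        0   1  
>  s0   s1  s0 
   s1   s2  s0 
 * s2   s2  s2 
(> = start, * = accepting)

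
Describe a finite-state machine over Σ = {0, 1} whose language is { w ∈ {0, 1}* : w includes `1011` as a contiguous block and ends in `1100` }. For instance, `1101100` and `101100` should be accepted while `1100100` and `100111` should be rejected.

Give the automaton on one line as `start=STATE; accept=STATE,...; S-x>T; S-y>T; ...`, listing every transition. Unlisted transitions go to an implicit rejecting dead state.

start=S0; accept=S9; S0-0>S0; S0-1>S1; S1-0>S2; S1-1>S3; S2-0>S0; S2-1>S4; S3-0>S5; S3-1>S3; S4-0>S2; S4-1>S6; S5-0>S7; S5-1>S4; S6-0>S8; S6-1>S6; S7-0>S0; S7-1>S1; S8-0>S9; S8-1>S10; S9-0>S11; S9-1>S10; S10-0>S11; S10-1>S6; S11-0>S11; S11-1>S10

Handle the two conditions separately and then intersect. The first has 5 states tracking whether and how much of `1011` has been seen; the second has 5 states tracking how much of the suffix `1100` has currently been matched. A product state is a pair (one from each), accepting exactly when both do.
With 12 states:
          0    1  
>  S0     S0   S1 
   S1     S2   S3 
   S2     S0   S4 
   S3     S5   S3 
   S4     S2   S6 
   S5     S7   S4 
   S6     S8   S6 
   S7     S0   S1 
   S8     S9  S10 
 * S9    S11  S10 
   S10   S11   S6 
   S11   S11  S10 
(> = start, * = accepting)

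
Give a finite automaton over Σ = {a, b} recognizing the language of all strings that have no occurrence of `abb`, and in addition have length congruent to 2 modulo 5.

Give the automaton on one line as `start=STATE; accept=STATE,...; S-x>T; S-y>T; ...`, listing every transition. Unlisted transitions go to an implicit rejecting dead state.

start=q0; accept=q3,q4,q5; q0-a>q1; q0-b>q2; q1-a>q3; q1-b>q4; q2-a>q3; q2-b>q5; q3-a>q6; q3-b>q7; q4-a>q6; q4-b>q8; q5-a>q6; q5-b>q9; q6-a>q10; q6-b>q11; q7-a>q10; q7-b>q12; q8-a>q12; q8-b>q12; q9-a>q10; q9-b>q13; q10-a>q14; q10-b>q15; q11-a>q14; q11-b>q16; q12-a>q16; q12-b>q16; q13-a>q14; q13-b>q0; q14-a>q1; q14-b>q17; q15-a>q1; q15-b>q18; q16-a>q18; q16-b>q18; q17-a>q3; q17-b>q19; q18-a>q19; q18-b>q19; q19-a>q8; q19-b>q8

Build one automaton per condition and run them in lockstep. One (4 states) tracks partial matches of the forbidden pattern `abb`; the other (5 states) tracks the input length modulo 5. Each combined state is a pair, one component from each; accept when both components accept.
          a    b  
>  q0     q1   q2 
   q1     q3   q4 
   q2     q3   q5 
 * q3     q6   q7 
 * q4     q6   q8 
 * q5     q6   q9 
   q6    q10  q11 
   q7    q10  q12 
   q8    q12  q12 
   q9    q10  q13 
   q10   q14  q15 
   q11   q14  q16 
   q12   q16  q16 
   q13   q14   q0 
   q14    q1  q17 
   q15    q1  q18 
   q16   q18  q18 
   q17    q3  q19 
   q18   q19  q19 
   q19    q8   q8 
(> = start, * = accepting)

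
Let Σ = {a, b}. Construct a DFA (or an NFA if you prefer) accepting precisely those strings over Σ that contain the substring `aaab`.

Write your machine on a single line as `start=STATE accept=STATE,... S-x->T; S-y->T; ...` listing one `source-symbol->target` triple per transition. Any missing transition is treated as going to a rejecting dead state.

Track how much of `aaab` has been matched so far: state q0 is no progress, q4 is the absorbing accept state reached once `aaab` has occurred. Intermediate states record partial matches; on a mismatch, fall back to the longest reusable overlap.
A 5-state machine:
        a   b  
>  q0   q1  q0 
   q1   q2  q0 
   q2   q3  q0 
   q3   q3  q4 
 * q4   q4  q4 
(> = start, * = accepting)

start=q0; accept=q4; q0-a->q1; q0-b->q0; q1-a->q2; q1-b->q0; q2-a->q3; q2-b->q0; q3-a->q3; q3-b->q4; q4-a->q4; q4-b->q4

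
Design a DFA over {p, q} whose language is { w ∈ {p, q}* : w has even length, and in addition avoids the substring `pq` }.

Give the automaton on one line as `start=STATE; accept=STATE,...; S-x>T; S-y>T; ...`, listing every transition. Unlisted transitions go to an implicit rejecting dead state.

Handle the two conditions separately and then intersect. One (2 states) tracks the input length modulo 2; the other (3 states) tracks partial matches of the forbidden pattern `pq`. Each combined state is a pair, one component from each; accept when both components accept. Minimizing collapses redundant product states.
A 5-state machine:
        p   q  
>* s0   s1  s2 
   s1   s3  s4 
   s2   s3  s0 
 * s3   s1  s4 
   s4   s4  s4 
(> = start, * = accepting)

start=s0; accept=s0,s3; s0-p>s1; s0-q>s2; s1-p>s3; s1-q>s4; s2-p>s3; s2-q>s0; s3-p>s1; s3-q>s4; s4-p>s4; s4-q>s4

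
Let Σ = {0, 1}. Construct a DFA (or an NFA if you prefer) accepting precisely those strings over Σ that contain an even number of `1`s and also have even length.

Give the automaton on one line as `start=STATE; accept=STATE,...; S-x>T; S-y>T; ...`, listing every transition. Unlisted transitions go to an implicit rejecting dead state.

Handle the two conditions separately and then intersect. The first has 2 states tracking the count of `1`s modulo 2; the second has 2 states tracking the input length modulo 2. A product state is a pair (one from each), accepting exactly when both do.
4 states suffice.
        0   1  
>* S0   S1  S2 
   S1   S0  S3 
   S2   S3  S0 
   S3   S2  S1 
(> = start, * = accepting)

start=S0; accept=S0; S0-0>S1; S0-1>S2; S1-0>S0; S1-1>S3; S2-0>S3; S2-1>S0; S3-0>S2; S3-1>S1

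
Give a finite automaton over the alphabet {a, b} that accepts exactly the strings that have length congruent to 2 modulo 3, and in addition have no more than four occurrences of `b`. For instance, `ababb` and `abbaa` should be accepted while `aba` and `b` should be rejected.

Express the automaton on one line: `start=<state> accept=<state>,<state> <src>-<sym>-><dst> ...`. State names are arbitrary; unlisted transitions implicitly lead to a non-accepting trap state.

start=q0 accept=q3,q4,q5,q12,q13 q0-a->q1 q0-b->q2 q1-a->q3 q1-b->q4 q2-a->q4 q2-b->q5 q3-a->q0 q3-b->q6 q4-a->q6 q4-b->q7 q5-a->q7 q5-b->q8 q6-a->q2 q6-b->q9 q7-a->q9 q7-b->q10 q8-a->q10 q8-b->q11 q9-a->q5 q9-b->q12 q10-a->q12 q10-b->q13 q11-a->q13 q11-b->q14 q12-a->q8 q12-b->q15 q13-a->q15 q13-b->q16 q14-a->q16 q14-b->q16 q15-a->q11 q15-b->q17 q16-a->q17 q16-b->q17 q17-a->q14 q17-b->q14

Handle the two conditions separately and then intersect. One (3 states) tracks the input length modulo 3; the other (6 states) tracks the count of `b`s, saturating at 5. Each combined state is a pair, one component from each; accept when both components accept.
With 18 states:
          a    b  
>  q0     q1   q2 
   q1     q3   q4 
   q2     q4   q5 
 * q3     q0   q6 
 * q4     q6   q7 
 * q5     q7   q8 
   q6     q2   q9 
   q7     q9  q10 
   q8    q10  q11 
   q9     q5  q12 
   q10   q12  q13 
   q11   q13  q14 
 * q12    q8  q15 
 * q13   q15  q16 
   q14   q16  q16 
   q15   q11  q17 
   q16   q17  q17 
   q17   q14  q14 
(> = start, * = accepting)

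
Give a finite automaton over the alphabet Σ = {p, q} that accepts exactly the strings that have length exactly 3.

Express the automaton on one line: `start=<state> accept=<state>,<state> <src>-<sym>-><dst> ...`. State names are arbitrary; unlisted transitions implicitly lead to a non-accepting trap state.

We only need to distinguish lengths 0, 1, …, 3, and '>3'. Chain S0 → S1 → S2 → S3 → S4 on every symbol, with S4 looping. Accepting states: {S3}.
        p   q  
>  S0   S1  S1 
   S1   S2  S2 
   S2   S3  S3 
 * S3   S4  S4 
   S4   S4  S4 
(> = start, * = accepting)

start=S0 accept=S3 S0-p->S1 S0-q->S1 S1-p->S2 S1-q->S2 S2-p->S3 S2-q->S3 S3-p->S4 S3-q->S4 S4-p->S4 S4-q->S4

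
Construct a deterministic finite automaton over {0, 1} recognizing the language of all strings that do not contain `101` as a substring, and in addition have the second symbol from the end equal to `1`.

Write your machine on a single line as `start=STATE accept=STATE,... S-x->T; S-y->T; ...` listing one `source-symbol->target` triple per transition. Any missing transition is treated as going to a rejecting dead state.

start=S0; accept=S5,S6; S0-0->S1; S0-1->S2; S1-0->S3; S1-1->S4; S2-0->S5; S2-1->S6; S3-0->S3; S3-1->S4; S4-0->S5; S4-1->S6; S5-0->S3; S5-1->S7; S6-0->S5; S6-1->S6; S7-0->S8; S7-1->S9; S8-0->S10; S8-1->S7; S9-0->S8; S9-1->S9; S10-0->S10; S10-1->S7

Run two small machines in parallel and take their product. One (4 states) tracks partial matches of the forbidden pattern `101`; the other (7 states) tracks the last 2 symbols read. Each combined state is a pair, one component from each; accept when both components accept.
An 11-state machine:
          0    1  
>  S0     S1   S2 
   S1     S3   S4 
   S2     S5   S6 
   S3     S3   S4 
   S4     S5   S6 
 * S5     S3   S7 
 * S6     S5   S6 
   S7     S8   S9 
   S8    S10   S7 
   S9     S8   S9 
   S10   S10   S7 
(> = start, * = accepting)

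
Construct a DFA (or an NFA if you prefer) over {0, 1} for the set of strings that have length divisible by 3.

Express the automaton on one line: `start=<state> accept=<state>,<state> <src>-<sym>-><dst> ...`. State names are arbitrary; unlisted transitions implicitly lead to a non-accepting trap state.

start=A accept=A A-0->B A-1->B B-0->C B-1->C C-0->A C-1->A

Count input length modulo 3: every symbol advances one step around the cycle A → B → C → A. Accept at A.
With 3 states:
       0  1 
>* A   B  B 
   B   C  C 
   C   A  A 
(> = start, * = accepting)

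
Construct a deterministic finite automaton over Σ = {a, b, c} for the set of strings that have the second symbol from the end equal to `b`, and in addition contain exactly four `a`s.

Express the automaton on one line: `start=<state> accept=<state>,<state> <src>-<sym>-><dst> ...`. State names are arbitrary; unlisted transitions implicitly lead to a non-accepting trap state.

Handle the two conditions separately and then intersect. The first has 13 states tracking the last 2 symbols read; the second has 6 states tracking the count of `a`s, saturating at 5. A product state is a pair (one from each), accepting exactly when both do. Equivalent product states are then merged.
10 states suffice.
        a   b   c  
>  S0   S1  S0  S0 
   S1   S2  S1  S1 
   S2   S3  S2  S2 
   S3   S4  S5  S3 
   S4   S6  S7  S4 
   S5   S8  S5  S3 
   S6   S6  S6  S6 
   S7   S6  S9  S8 
 * S8   S6  S7  S4 
 * S9   S6  S9  S8 
(> = start, * = accepting)

start=S0 accept=S8,S9 S0-a->S1 S0-b->S0 S0-c->S0 S1-a->S2 S1-b->S1 S1-c->S1 S2-a->S3 S2-b->S2 S2-c->S2 S3-a->S4 S3-b->S5 S3-c->S3 S4-a->S6 S4-b->S7 S4-c->S4 S5-a->S8 S5-b->S5 S5-c->S3 S6-a->S6 S6-b->S6 S6-c->S6 S7-a->S6 S7-b->S9 S7-c->S8 S8-a->S6 S8-b->S7 S8-c->S4 S9-a->S6 S9-b->S9 S9-c->S8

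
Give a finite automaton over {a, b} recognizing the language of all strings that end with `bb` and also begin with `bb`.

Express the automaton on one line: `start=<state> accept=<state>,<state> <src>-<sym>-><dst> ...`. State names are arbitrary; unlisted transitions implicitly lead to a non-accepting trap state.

start=S0 accept=S3 S0-a->S1 S0-b->S2 S1-a->S1 S1-b->S1 S2-a->S1 S2-b->S3 S3-a->S4 S3-b->S3 S4-a->S4 S4-b->S5 S5-a->S4 S5-b->S3

Run two small machines in parallel and take their product. One (3 states) tracks how much of the suffix `bb` has currently been matched; the other (4 states) tracks whether the input so far still matches the prefix `bb`. Each combined state is a pair, one component from each; accept when both components accept. After merging equivalent states the machine shrinks.
        a   b  
>  S0   S1  S2 
   S1   S1  S1 
   S2   S1  S3 
 * S3   S4  S3 
   S4   S4  S5 
   S5   S4  S3 
(> = start, * = accepting)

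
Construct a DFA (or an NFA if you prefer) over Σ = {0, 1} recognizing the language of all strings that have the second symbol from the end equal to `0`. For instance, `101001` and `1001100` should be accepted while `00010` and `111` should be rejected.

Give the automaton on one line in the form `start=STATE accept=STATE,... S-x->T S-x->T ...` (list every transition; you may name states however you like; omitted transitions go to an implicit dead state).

start=A accept=D,E A-0->B A-1->C B-0->D B-1->E C-0->F C-1->G D-0->D D-1->E E-0->F E-1->G F-0->D F-1->E G-0->F G-1->G

A DFA must remember the last 2 symbols (since which symbol is second-to-last isn't known until the input ends). Use one state per possible window of the last ≤2 symbols; accept from those whose window starts with `0`.
       0  1 
>  A   B  C 
   B   D  E 
   C   F  G 
 * D   D  E 
 * E   F  G 
   F   D  E 
   G   F  G 
(> = start, * = accepting)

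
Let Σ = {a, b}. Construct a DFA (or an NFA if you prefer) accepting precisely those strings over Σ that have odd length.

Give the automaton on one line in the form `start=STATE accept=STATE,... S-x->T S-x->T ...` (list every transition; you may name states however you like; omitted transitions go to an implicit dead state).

start=q0 accept=q1 q0-a->q1 q0-b->q1 q1-a->q0 q1-b->q0

Only the length mod 2 matters, so use a 2-cycle: from any state, every input symbol moves to the next state, wrapping q1 back to q0. Mark q1 accepting.
A 2-state machine:
        a   b  
>  q0   q1  q1 
 * q1   q0  q0 
(> = start, * = accepting)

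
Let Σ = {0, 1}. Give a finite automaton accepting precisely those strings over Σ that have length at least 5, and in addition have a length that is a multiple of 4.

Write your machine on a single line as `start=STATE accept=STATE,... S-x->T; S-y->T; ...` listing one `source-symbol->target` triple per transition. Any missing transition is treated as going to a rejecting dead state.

Build one automaton per condition and run them in lockstep. The first has 7 states tracking the input length, saturating at 6; the second has 4 states tracking the input length modulo 4. A product state is a pair (one from each), accepting exactly when both do. Minimizing collapses redundant product states.
       0  1 
>  A   B  B 
   B   C  C 
   C   D  D 
   D   E  E 
   E   F  F 
   F   G  G 
   G   H  H 
   H   I  I 
 * I   F  F 
(> = start, * = accepting)

start=A; accept=I; A-0->B; A-1->B; B-0->C; B-1->C; C-0->D; C-1->D; D-0->E; D-1->E; E-0->F; E-1->F; F-0->G; F-1->G; G-0->H; G-1->H; H-0->I; H-1->I; I-0->F; I-1->F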